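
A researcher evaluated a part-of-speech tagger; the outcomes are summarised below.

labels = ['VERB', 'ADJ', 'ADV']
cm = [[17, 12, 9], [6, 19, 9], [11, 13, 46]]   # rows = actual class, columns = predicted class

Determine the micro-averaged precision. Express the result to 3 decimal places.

0.577

Micro-averaging pools counts across classes: ΣTP=82, ΣFP=60, ΣFN=60.
Micro-precision = TP/(TP+FP) on pooled counts = 0.577 (equals overall accuracy in single-label multiclass).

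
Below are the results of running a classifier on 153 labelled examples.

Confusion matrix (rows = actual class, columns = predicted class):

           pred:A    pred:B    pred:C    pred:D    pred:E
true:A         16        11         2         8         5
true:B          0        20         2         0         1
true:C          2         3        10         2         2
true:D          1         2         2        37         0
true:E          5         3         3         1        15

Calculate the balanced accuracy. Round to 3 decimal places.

0.643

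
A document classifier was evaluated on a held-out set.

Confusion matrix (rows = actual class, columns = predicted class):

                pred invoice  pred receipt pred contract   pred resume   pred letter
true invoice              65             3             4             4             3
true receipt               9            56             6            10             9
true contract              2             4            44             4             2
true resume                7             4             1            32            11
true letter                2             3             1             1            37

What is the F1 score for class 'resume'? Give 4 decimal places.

0.6038

Treat 'resume' as positive and all other classes as negative.
F1 score = 2·TP/(2·TP+FP+FN).
resume: TP=32, FP=4+10+4+1=19, FN=7+4+1+11=23 → 64/106 = 0.60377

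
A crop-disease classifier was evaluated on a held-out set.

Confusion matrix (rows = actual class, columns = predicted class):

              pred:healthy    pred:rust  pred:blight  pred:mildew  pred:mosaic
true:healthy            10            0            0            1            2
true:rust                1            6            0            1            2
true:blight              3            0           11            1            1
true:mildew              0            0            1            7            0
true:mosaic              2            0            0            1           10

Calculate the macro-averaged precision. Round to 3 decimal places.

0.769

Per-class precision (TP/(TP+FP)):
  healthy: TP=10, FP=1+3+0+2=6 → 10/16 = 0.6250
  rust: TP=6, FP=0+0+0+0=0 → 6/6 = 1.0000
  blight: TP=11, FP=0+0+1+0=1 → 11/12 = 0.9167
  mildew: TP=7, FP=1+1+1+1=4 → 7/11 = 0.6364
  mosaic: TP=10, FP=2+2+1+0=5 → 10/15 = 0.6667
Macro-precision = mean = (0.6250 + 1.0000 + 0.9167 + 0.6364 + 0.6667) / 5 = 0.769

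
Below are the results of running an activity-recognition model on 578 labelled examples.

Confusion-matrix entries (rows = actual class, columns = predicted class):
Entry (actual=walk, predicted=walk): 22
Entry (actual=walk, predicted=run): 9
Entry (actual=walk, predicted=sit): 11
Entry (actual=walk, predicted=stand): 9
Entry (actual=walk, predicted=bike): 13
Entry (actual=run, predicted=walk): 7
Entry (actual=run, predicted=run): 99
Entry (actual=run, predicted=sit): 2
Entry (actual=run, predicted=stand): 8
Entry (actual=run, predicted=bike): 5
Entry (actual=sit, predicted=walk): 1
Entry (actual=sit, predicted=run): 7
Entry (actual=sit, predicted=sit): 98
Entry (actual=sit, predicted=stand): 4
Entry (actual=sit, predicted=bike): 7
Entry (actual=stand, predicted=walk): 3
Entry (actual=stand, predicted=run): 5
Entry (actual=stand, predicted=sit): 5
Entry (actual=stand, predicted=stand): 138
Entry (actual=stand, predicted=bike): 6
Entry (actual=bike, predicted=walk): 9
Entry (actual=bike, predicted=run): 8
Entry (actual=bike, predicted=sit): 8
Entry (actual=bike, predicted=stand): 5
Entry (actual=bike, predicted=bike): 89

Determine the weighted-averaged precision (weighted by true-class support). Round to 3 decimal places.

Per-class precision (TP/(TP+FP)):
  walk: TP=22, FP=7+1+3+9=20 → 22/42 = 0.5238
  run: TP=99, FP=9+7+5+8=29 → 99/128 = 0.7734
  sit: TP=98, FP=11+2+5+8=26 → 98/124 = 0.7903
  stand: TP=138, FP=9+8+4+5=26 → 138/164 = 0.8415
  bike: TP=89, FP=13+5+7+6=31 → 89/120 = 0.7417
Weighted-precision = Σ (supportᵢ/N)·precisionᵢ with N=578: (64/578)·0.5238 + (121/578)·0.7734 + (117/578)·0.7903 + (157/578)·0.8415 + (119/578)·0.7417 = 0.761

0.761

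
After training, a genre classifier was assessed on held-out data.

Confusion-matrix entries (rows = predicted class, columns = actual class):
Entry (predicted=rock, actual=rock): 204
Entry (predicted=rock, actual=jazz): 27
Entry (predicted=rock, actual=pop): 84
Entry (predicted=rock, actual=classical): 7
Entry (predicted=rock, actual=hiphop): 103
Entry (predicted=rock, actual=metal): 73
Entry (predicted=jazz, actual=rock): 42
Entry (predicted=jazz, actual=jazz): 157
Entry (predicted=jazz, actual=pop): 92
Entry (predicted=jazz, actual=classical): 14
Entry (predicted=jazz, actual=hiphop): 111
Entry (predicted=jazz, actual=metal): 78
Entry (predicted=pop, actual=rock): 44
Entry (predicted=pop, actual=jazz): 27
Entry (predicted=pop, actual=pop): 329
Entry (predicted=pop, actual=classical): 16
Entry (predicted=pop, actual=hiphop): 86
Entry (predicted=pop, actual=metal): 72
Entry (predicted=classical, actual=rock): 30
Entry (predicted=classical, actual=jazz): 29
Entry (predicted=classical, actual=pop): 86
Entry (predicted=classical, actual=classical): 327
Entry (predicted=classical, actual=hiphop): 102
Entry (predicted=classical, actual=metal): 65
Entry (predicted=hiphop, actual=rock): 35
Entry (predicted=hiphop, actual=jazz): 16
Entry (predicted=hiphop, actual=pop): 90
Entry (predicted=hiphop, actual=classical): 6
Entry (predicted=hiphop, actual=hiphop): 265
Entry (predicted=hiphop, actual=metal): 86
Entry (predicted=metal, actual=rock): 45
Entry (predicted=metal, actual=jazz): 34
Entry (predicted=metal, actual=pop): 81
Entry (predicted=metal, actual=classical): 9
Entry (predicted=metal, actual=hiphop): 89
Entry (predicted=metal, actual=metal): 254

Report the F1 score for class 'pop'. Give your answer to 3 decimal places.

0.493

Treat 'pop' as positive and all other classes as negative.
F1 score = 2·TP/(2·TP+FP+FN).
pop: TP=329, FP=44+27+16+86+72=245, FN=84+92+86+90+81=433 → 658/1336 = 0.4925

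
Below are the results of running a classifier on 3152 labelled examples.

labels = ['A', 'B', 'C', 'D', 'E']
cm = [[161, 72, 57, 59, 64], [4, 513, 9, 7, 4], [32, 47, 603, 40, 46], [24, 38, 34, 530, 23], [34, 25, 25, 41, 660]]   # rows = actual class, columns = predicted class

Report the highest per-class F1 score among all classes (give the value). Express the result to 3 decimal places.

Per-class F1 score (2·TP/(2·TP+FP+FN)):
  A: TP=161, FP=4+32+24+34=94, FN=72+57+59+64=252 → 322/668 = 0.4820
  B: TP=513, FP=72+47+38+25=182, FN=4+9+7+4=24 → 1026/1232 = 0.8328
  C: TP=603, FP=57+9+34+25=125, FN=32+47+40+46=165 → 1206/1496 = 0.8061
  D: TP=530, FP=59+7+40+41=147, FN=24+38+34+23=119 → 1060/1326 = 0.7994
  E: TP=660, FP=64+4+46+23=137, FN=34+25+25+41=125 → 1320/1582 = 0.8344
Highest is class 'E' with F1 score = 0.834.

0.834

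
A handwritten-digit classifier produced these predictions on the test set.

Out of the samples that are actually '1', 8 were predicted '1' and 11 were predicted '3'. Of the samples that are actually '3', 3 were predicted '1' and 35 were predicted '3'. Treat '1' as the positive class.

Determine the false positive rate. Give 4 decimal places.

FPR = FP/(FP+TN) = 3/(3+35) = 0.0789

0.0789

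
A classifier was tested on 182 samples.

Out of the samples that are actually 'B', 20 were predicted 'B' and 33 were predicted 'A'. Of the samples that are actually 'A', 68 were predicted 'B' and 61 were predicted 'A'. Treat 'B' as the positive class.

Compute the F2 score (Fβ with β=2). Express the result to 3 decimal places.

0.333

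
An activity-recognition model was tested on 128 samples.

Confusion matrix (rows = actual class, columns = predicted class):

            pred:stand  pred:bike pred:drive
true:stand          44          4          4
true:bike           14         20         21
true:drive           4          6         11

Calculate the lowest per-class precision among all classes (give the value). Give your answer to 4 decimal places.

0.3056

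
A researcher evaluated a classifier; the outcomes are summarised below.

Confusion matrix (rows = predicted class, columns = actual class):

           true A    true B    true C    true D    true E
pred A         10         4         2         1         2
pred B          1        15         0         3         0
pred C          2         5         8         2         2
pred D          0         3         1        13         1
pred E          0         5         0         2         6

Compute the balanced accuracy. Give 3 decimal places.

0.626

Balanced accuracy = mean of per-class recall.
  A: recall = 10/13 = 0.7692
  B: recall = 15/32 = 0.4688
  C: recall = 8/11 = 0.7273
  D: recall = 13/21 = 0.6190
  E: recall = 6/11 = 0.5455
Mean = (0.7692 + 0.4688 + 0.7273 + 0.6190 + 0.5455) / 5 = 0.626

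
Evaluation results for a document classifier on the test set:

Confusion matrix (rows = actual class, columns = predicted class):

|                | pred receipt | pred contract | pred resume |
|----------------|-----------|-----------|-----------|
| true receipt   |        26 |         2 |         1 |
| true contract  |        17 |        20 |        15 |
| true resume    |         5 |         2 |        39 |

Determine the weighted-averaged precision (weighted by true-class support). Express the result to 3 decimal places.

0.722

Per-class precision (TP/(TP+FP)):
  receipt: TP=26, FP=17+5=22 → 26/48 = 0.5417
  contract: TP=20, FP=2+2=4 → 20/24 = 0.8333
  resume: TP=39, FP=1+15=16 → 39/55 = 0.7091
Weighted-precision = Σ (supportᵢ/N)·precisionᵢ with N=127: (29/127)·0.5417 + (52/127)·0.8333 + (46/127)·0.7091 = 0.722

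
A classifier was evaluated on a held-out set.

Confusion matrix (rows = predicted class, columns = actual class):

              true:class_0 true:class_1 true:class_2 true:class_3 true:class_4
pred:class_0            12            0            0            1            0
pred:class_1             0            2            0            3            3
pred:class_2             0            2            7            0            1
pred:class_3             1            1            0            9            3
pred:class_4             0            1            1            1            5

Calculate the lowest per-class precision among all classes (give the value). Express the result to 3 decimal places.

0.250

Per-class precision (TP/(TP+FP)):
  class_0: TP=12, FP=0+0+1+0=1 → 12/13 = 0.9231
  class_1: TP=2, FP=0+0+3+3=6 → 2/8 = 0.2500
  class_2: TP=7, FP=0+2+0+1=3 → 7/10 = 0.7000
  class_3: TP=9, FP=1+1+0+3=5 → 9/14 = 0.6429
  class_4: TP=5, FP=0+1+1+1=3 → 5/8 = 0.6250
Lowest is class 'class_1' with precision = 0.250.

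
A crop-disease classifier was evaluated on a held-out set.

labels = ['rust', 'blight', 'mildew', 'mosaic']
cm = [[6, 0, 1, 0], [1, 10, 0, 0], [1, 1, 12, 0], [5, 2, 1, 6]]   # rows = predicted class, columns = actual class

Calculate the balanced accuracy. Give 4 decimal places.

Balanced accuracy = mean of per-class recall.
  rust: recall = 6/13 = 0.46154
  blight: recall = 10/13 = 0.76923
  mildew: recall = 12/14 = 0.85714
  mosaic: recall = 6/6 = 1.00000
Mean = (0.46154 + 0.76923 + 0.85714 + 1.00000) / 4 = 0.7720

0.7720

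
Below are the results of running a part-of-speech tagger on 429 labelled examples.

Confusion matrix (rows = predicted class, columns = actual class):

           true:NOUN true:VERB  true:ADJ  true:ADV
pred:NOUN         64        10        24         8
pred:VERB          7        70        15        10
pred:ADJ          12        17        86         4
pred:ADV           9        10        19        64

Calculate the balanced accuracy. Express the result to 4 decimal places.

0.6728

Balanced accuracy = mean of per-class recall.
  NOUN: recall = 64/92 = 0.69565
  VERB: recall = 70/107 = 0.65421
  ADJ: recall = 86/144 = 0.59722
  ADV: recall = 64/86 = 0.74419
Mean = (0.69565 + 0.65421 + 0.59722 + 0.74419) / 4 = 0.6728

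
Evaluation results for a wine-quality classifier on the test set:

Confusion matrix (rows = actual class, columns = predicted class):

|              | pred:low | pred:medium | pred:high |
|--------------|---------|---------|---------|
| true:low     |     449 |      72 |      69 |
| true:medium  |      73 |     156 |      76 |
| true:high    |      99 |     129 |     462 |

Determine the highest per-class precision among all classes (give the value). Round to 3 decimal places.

Per-class precision (TP/(TP+FP)):
  low: TP=449, FP=73+99=172 → 449/621 = 0.7230
  medium: TP=156, FP=72+129=201 → 156/357 = 0.4370
  high: TP=462, FP=69+76=145 → 462/607 = 0.7611
Highest is class 'high' with precision = 0.761.

0.761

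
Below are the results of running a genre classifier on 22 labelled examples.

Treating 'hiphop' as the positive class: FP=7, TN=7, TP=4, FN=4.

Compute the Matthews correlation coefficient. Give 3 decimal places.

MCC = (TP·TN − FP·FN) / √((TP+FP)(TP+FN)(TN+FP)(TN+FN))
Numerator = 4·7 − 7·4 = 0
Denominator = √(11·8·14·11) = √13552 = 116.4131
MCC = 0 / 116.4131 = 0.000

0.000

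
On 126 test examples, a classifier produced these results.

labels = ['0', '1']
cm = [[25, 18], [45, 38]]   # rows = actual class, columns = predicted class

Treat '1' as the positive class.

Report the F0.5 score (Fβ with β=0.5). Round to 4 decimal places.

0.6189

Fβ = (1+β²)·TP / ((1+β²)·TP + β²·FN + FP), with β²=1/4
= 1.25·38 / (1.25·38 + 0.25·45 + 18) = 0.6189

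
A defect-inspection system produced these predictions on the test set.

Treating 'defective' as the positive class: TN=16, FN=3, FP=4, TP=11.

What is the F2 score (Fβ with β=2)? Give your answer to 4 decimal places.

0.7746

Fβ = (1+β²)·TP / ((1+β²)·TP + β²·FN + FP), with β²=4
= 5·11 / (5·11 + 4·3 + 4) = 0.7746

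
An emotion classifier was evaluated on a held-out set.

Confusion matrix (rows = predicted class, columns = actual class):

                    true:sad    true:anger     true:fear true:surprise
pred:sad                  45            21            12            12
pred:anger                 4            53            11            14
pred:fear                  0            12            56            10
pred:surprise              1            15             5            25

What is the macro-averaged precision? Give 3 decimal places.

Per-class precision (TP/(TP+FP)):
  sad: TP=45, FP=21+12+12=45 → 45/90 = 0.5000
  anger: TP=53, FP=4+11+14=29 → 53/82 = 0.6463
  fear: TP=56, FP=0+12+10=22 → 56/78 = 0.7179
  surprise: TP=25, FP=1+15+5=21 → 25/46 = 0.5435
Macro-precision = mean = (0.5000 + 0.6463 + 0.7179 + 0.5435) / 4 = 0.602

0.602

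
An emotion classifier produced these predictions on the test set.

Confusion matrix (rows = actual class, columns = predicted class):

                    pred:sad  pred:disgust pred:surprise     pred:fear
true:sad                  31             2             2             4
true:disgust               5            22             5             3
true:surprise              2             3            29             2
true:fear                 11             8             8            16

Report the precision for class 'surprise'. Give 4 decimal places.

0.6591

precision = TP/(TP+FP).
surprise: TP=29, FP=2+5+8=15 → 29/44 = 0.65909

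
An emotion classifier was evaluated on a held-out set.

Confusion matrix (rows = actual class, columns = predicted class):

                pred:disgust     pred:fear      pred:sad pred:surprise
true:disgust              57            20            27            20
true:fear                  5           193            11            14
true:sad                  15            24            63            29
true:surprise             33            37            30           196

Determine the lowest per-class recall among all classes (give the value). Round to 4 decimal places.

Per-class recall (TP/(TP+FN)):
  disgust: TP=57, FN=20+27+20=67 → 57/124 = 0.45968
  fear: TP=193, FN=5+11+14=30 → 193/223 = 0.86547
  sad: TP=63, FN=15+24+29=68 → 63/131 = 0.48092
  surprise: TP=196, FN=33+37+30=100 → 196/296 = 0.66216
Lowest is class 'disgust' with recall = 0.4597.

0.4597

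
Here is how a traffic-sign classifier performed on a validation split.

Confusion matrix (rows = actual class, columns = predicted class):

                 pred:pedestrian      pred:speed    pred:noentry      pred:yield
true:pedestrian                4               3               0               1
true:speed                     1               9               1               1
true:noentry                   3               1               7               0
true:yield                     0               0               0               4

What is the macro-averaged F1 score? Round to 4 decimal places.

0.6892

Per-class F1 score (2·TP/(2·TP+FP+FN)):
  pedestrian: TP=4, FP=1+3+0=4, FN=3+0+1=4 → 8/16 = 0.50000
  speed: TP=9, FP=3+1+0=4, FN=1+1+1=3 → 18/25 = 0.72000
  noentry: TP=7, FP=0+1+0=1, FN=3+1+0=4 → 14/19 = 0.73684
  yield: TP=4, FP=1+1+0=2, FN=0+0+0=0 → 8/10 = 0.80000
Macro-F1 score = mean = (0.50000 + 0.72000 + 0.73684 + 0.80000) / 4 = 0.6892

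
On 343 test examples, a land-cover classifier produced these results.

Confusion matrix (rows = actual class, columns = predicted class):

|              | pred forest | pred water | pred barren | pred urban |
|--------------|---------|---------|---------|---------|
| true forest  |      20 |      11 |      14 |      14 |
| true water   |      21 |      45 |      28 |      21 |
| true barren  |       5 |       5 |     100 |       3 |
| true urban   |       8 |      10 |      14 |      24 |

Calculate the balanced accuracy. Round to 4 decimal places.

0.5110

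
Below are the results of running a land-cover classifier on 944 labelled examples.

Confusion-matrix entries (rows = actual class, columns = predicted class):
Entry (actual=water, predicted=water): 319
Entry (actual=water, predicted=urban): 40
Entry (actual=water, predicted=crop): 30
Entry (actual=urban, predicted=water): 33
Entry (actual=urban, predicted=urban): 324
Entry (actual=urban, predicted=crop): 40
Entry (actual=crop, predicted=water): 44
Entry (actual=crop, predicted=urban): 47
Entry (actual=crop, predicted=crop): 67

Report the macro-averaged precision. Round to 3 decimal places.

0.694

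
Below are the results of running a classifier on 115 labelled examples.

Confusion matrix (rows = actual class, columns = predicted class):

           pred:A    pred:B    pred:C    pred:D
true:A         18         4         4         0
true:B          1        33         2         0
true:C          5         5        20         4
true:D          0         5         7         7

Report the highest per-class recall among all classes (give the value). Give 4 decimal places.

Per-class recall (TP/(TP+FN)):
  A: TP=18, FN=4+4+0=8 → 18/26 = 0.69231
  B: TP=33, FN=1+2+0=3 → 33/36 = 0.91667
  C: TP=20, FN=5+5+4=14 → 20/34 = 0.58824
  D: TP=7, FN=0+5+7=12 → 7/19 = 0.36842
Highest is class 'B' with recall = 0.9167.

0.9167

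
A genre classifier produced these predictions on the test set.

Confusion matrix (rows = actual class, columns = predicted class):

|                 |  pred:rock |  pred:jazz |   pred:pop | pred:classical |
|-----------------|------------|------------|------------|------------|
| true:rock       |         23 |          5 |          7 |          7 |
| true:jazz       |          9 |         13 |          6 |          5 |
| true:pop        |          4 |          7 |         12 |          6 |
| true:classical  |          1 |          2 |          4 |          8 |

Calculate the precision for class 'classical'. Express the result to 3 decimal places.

0.308

precision = TP/(TP+FP).
classical: TP=8, FP=7+5+6=18 → 8/26 = 0.3077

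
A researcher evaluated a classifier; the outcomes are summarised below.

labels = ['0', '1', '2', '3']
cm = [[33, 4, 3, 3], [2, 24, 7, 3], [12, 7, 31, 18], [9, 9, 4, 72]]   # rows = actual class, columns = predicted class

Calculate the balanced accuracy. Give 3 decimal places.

Balanced accuracy = mean of per-class recall.
  0: recall = 33/43 = 0.7674
  1: recall = 24/36 = 0.6667
  2: recall = 31/68 = 0.4559
  3: recall = 72/94 = 0.7660
Mean = (0.7674 + 0.6667 + 0.4559 + 0.7660) / 4 = 0.664

0.664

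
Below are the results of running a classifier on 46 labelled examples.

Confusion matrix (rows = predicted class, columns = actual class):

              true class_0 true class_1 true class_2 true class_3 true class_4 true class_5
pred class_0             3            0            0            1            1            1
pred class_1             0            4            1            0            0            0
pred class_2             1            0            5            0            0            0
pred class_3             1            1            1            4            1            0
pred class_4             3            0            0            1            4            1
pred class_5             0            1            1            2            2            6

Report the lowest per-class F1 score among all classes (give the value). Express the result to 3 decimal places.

Per-class F1 score (2·TP/(2·TP+FP+FN)):
  class_0: TP=3, FP=0+0+1+1+1=3, FN=0+1+1+3+0=5 → 6/14 = 0.4286
  class_1: TP=4, FP=0+1+0+0+0=1, FN=0+0+1+0+1=2 → 8/11 = 0.7273
  class_2: TP=5, FP=1+0+0+0+0=1, FN=0+1+1+0+1=3 → 10/14 = 0.7143
  class_3: TP=4, FP=1+1+1+1+0=4, FN=1+0+0+1+2=4 → 8/16 = 0.5000
  class_4: TP=4, FP=3+0+0+1+1=5, FN=1+0+0+1+2=4 → 8/17 = 0.4706
  class_5: TP=6, FP=0+1+1+2+2=6, FN=1+0+0+0+1=2 → 12/20 = 0.6000
Lowest is class 'class_0' with F1 score = 0.429.

0.429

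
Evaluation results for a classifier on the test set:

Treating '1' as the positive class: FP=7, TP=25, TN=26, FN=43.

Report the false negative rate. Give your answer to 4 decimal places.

0.6324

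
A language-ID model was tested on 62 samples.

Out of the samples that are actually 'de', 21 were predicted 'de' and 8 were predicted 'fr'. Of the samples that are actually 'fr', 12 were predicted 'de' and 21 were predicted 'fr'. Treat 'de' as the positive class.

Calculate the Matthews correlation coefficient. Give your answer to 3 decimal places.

0.361

MCC = (TP·TN − FP·FN) / √((TP+FP)(TP+FN)(TN+FP)(TN+FN))
Numerator = 21·21 − 12·8 = 345
Denominator = √(33·29·33·29) = √915849 = 957.0000
MCC = 345 / 957.0000 = 0.361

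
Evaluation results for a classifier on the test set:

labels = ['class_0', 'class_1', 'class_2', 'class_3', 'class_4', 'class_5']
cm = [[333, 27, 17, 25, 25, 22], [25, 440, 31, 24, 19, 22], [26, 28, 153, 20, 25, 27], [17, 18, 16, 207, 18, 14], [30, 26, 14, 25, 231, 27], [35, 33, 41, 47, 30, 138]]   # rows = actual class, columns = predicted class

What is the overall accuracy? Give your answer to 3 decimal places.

Accuracy = trace / total = (333+440+153+207+231+138=1502) / 2256 = 1502/2256 = 0.666

0.666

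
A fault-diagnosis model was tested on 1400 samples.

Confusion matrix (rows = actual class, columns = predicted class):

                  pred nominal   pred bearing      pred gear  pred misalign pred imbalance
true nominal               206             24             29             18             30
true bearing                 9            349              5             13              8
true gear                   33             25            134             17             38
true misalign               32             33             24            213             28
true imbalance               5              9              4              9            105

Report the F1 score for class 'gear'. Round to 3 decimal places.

0.605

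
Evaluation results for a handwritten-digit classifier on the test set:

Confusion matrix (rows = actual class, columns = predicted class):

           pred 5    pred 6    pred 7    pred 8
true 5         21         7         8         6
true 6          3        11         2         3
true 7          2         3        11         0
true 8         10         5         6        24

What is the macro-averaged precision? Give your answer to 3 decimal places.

Per-class precision (TP/(TP+FP)):
  5: TP=21, FP=3+2+10=15 → 21/36 = 0.5833
  6: TP=11, FP=7+3+5=15 → 11/26 = 0.4231
  7: TP=11, FP=8+2+6=16 → 11/27 = 0.4074
  8: TP=24, FP=6+3+0=9 → 24/33 = 0.7273
Macro-precision = mean = (0.5833 + 0.4231 + 0.4074 + 0.7273) / 4 = 0.535

0.535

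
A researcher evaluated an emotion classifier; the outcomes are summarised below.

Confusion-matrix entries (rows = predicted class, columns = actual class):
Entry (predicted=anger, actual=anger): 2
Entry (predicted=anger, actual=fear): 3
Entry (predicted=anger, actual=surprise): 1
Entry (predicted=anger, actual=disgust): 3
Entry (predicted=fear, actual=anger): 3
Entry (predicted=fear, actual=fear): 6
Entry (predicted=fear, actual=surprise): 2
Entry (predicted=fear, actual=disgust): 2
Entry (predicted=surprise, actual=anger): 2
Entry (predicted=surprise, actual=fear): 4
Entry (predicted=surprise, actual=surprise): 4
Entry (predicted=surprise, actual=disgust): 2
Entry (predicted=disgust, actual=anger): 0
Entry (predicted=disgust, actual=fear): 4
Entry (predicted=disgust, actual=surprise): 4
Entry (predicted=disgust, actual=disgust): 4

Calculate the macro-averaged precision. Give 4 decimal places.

Per-class precision (TP/(TP+FP)):
  anger: TP=2, FP=3+1+3=7 → 2/9 = 0.22222
  fear: TP=6, FP=3+2+2=7 → 6/13 = 0.46154
  surprise: TP=4, FP=2+4+2=8 → 4/12 = 0.33333
  disgust: TP=4, FP=0+4+4=8 → 4/12 = 0.33333
Macro-precision = mean = (0.22222 + 0.46154 + 0.33333 + 0.33333) / 4 = 0.3376

0.3376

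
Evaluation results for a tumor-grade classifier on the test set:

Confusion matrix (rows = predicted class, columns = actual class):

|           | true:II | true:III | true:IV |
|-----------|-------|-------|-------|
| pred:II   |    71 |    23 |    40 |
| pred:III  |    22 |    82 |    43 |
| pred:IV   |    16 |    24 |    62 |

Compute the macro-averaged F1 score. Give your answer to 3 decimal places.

0.560

Per-class F1 score (2·TP/(2·TP+FP+FN)):
  II: TP=71, FP=23+40=63, FN=22+16=38 → 142/243 = 0.5844
  III: TP=82, FP=22+43=65, FN=23+24=47 → 164/276 = 0.5942
  IV: TP=62, FP=16+24=40, FN=40+43=83 → 124/247 = 0.5020
Macro-F1 score = mean = (0.5844 + 0.5942 + 0.5020) / 3 = 0.560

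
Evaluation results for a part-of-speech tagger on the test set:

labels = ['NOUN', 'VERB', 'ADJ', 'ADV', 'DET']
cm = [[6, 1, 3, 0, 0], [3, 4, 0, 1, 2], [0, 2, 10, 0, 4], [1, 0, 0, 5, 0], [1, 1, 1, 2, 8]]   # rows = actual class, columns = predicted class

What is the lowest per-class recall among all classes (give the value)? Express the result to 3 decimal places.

0.400

Per-class recall (TP/(TP+FN)):
  NOUN: TP=6, FN=1+3+0+0=4 → 6/10 = 0.6000
  VERB: TP=4, FN=3+0+1+2=6 → 4/10 = 0.4000
  ADJ: TP=10, FN=0+2+0+4=6 → 10/16 = 0.6250
  ADV: TP=5, FN=1+0+0+0=1 → 5/6 = 0.8333
  DET: TP=8, FN=1+1+1+2=5 → 8/13 = 0.6154
Lowest is class 'VERB' with recall = 0.400.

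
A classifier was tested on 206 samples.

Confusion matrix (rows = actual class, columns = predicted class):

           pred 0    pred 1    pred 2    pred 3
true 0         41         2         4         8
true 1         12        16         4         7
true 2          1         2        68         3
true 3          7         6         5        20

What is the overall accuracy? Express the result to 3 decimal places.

0.704

Accuracy = trace / total = (41+16+68+20=145) / 206 = 145/206 = 0.704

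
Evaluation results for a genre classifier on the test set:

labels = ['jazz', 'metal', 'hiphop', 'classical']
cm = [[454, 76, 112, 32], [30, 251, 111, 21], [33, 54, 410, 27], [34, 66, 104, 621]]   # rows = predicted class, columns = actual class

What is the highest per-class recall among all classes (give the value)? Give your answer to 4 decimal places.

0.8859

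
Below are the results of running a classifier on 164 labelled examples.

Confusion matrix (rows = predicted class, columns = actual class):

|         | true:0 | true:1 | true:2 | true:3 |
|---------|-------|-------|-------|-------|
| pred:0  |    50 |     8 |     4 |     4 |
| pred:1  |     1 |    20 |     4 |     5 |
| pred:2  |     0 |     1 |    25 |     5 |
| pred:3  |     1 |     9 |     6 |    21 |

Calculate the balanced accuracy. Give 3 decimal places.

0.682

Balanced accuracy = mean of per-class recall.
  0: recall = 50/52 = 0.9615
  1: recall = 20/38 = 0.5263
  2: recall = 25/39 = 0.6410
  3: recall = 21/35 = 0.6000
Mean = (0.9615 + 0.5263 + 0.6410 + 0.6000) / 4 = 0.682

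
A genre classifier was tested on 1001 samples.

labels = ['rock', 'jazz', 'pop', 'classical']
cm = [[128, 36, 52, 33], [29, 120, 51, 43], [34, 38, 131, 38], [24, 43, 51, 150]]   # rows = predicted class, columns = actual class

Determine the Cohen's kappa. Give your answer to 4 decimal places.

0.3712

Observed agreement pₒ = trace/N = 529/1001 = 0.52847
Expected agreement pₑ = Σ (rowᵢ·colᵢ)/N² = (215·249 + 237·243 + 285·241 + 264·268)/1001² = 0.25006
κ = (pₒ − pₑ)/(1 − pₑ) = (0.52847 − 0.25006)/(1 − 0.25006) = 0.3712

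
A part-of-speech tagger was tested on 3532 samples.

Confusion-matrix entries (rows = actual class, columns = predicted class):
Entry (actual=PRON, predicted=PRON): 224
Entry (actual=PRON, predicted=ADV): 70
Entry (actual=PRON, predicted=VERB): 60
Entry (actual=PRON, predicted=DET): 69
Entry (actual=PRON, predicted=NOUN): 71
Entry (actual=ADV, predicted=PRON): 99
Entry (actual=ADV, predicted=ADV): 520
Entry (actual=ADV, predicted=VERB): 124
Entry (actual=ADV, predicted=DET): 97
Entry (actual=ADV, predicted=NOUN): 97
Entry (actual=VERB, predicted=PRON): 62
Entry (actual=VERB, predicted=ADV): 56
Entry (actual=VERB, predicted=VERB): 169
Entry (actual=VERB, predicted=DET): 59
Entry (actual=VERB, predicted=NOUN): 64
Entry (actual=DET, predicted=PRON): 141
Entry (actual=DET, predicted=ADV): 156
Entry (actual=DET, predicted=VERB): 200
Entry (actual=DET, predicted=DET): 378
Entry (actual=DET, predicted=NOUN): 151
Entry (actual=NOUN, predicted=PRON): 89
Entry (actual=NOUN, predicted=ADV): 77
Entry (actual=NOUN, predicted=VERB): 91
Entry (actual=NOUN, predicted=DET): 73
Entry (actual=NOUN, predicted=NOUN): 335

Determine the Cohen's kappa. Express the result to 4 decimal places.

0.3209

Observed agreement pₒ = trace/N = 1626/3532 = 0.46036
Expected agreement pₑ = Σ (rowᵢ·colᵢ)/N² = (494·615 + 937·879 + 410·644 + 1026·676 + 665·718)/3532² = 0.20541
κ = (pₒ − pₑ)/(1 − pₑ) = (0.46036 − 0.20541)/(1 − 0.20541) = 0.3209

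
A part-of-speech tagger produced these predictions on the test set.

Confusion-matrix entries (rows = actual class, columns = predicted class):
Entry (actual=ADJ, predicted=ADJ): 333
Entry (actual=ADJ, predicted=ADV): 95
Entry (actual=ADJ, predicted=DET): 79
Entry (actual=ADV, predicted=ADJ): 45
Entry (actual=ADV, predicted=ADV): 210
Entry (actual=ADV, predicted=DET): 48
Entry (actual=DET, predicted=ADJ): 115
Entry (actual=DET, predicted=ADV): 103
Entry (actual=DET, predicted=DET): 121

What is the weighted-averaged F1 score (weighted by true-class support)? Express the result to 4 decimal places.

Per-class F1 score (2·TP/(2·TP+FP+FN)):
  ADJ: TP=333, FP=45+115=160, FN=95+79=174 → 666/1000 = 0.66600
  ADV: TP=210, FP=95+103=198, FN=45+48=93 → 420/711 = 0.59072
  DET: TP=121, FP=79+48=127, FN=115+103=218 → 242/587 = 0.41227
Weighted-F1 score = Σ (supportᵢ/N)·F1 scoreᵢ with N=1149: (507/1149)·0.66600 + (303/1149)·0.59072 + (339/1149)·0.41227 = 0.5713

0.5713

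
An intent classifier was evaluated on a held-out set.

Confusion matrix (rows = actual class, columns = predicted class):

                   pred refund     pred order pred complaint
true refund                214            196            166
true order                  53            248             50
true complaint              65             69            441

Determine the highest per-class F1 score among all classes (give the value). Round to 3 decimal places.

0.716

Per-class F1 score (2·TP/(2·TP+FP+FN)):
  refund: TP=214, FP=53+65=118, FN=196+166=362 → 428/908 = 0.4714
  order: TP=248, FP=196+69=265, FN=53+50=103 → 496/864 = 0.5741
  complaint: TP=441, FP=166+50=216, FN=65+69=134 → 882/1232 = 0.7159
Highest is class 'complaint' with F1 score = 0.716.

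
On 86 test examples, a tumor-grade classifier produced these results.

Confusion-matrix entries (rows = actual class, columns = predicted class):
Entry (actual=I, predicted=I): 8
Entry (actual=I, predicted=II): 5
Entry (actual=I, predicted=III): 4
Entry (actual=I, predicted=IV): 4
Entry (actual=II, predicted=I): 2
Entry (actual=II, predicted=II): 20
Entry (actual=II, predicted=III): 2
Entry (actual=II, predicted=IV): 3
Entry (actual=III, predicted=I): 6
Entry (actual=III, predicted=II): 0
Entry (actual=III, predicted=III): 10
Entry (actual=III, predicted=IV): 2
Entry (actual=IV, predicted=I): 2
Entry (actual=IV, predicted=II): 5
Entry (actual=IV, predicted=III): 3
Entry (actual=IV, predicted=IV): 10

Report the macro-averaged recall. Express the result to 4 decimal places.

0.5443

Per-class recall (TP/(TP+FN)):
  I: TP=8, FN=5+4+4=13 → 8/21 = 0.38095
  II: TP=20, FN=2+2+3=7 → 20/27 = 0.74074
  III: TP=10, FN=6+0+2=8 → 10/18 = 0.55556
  IV: TP=10, FN=2+5+3=10 → 10/20 = 0.50000
Macro-recall = mean = (0.38095 + 0.74074 + 0.55556 + 0.50000) / 4 = 0.5443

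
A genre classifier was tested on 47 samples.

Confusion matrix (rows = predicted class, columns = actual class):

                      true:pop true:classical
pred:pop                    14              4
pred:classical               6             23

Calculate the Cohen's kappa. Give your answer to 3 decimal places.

Observed agreement pₒ = trace/N = 37/47 = 0.7872
Expected agreement pₑ = Σ (rowᵢ·colᵢ)/N² = (20·18 + 27·29)/47² = 0.5174
κ = (pₒ − pₑ)/(1 − pₑ) = (0.7872 − 0.5174)/(1 − 0.5174) = 0.559

0.559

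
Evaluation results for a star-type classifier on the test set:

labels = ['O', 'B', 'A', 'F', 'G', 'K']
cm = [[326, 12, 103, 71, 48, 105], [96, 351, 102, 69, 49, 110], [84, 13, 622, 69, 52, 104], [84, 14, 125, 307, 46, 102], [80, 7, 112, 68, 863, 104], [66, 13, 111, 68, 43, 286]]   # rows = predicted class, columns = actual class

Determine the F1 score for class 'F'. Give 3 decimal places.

0.462

One-vs-rest for 'F': TP = diagonal; FP = other classes predicted 'F'; FN = 'F' predicted as other.
F1 score = 2·TP/(2·TP+FP+FN).
F: TP=307, FP=84+14+125+46+102=371, FN=71+69+69+68+68=345 → 614/1330 = 0.4617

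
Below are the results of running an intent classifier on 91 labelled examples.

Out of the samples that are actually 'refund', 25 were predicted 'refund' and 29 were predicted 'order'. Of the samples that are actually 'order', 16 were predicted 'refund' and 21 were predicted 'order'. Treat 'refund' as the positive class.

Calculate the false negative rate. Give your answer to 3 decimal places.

FNR = FN/(FN+TP) = 29/(29+25) = 0.537

0.537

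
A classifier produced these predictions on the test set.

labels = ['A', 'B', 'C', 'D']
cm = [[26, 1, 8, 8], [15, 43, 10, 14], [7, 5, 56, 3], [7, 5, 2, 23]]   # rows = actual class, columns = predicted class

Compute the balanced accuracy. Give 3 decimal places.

0.635

Balanced accuracy = mean of per-class recall.
  A: recall = 26/43 = 0.6047
  B: recall = 43/82 = 0.5244
  C: recall = 56/71 = 0.7887
  D: recall = 23/37 = 0.6216
Mean = (0.6047 + 0.5244 + 0.7887 + 0.6216) / 4 = 0.635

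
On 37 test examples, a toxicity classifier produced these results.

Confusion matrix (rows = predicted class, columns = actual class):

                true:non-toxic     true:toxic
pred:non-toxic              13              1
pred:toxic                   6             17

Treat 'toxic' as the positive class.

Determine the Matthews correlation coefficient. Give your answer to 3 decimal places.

0.648

MCC = (TP·TN − FP·FN) / √((TP+FP)(TP+FN)(TN+FP)(TN+FN))
Numerator = 17·13 − 6·1 = 215
Denominator = √(23·18·19·14) = √110124 = 331.8494
MCC = 215 / 331.8494 = 0.648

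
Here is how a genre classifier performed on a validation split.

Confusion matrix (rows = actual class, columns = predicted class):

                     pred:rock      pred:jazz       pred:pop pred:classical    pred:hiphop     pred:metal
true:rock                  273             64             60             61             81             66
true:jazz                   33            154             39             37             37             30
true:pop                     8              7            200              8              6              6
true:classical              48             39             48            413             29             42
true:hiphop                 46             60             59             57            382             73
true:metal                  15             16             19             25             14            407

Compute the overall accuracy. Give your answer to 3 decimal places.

0.617

Accuracy = trace / total = (273+154+200+413+382+407=1829) / 2962 = 1829/2962 = 0.617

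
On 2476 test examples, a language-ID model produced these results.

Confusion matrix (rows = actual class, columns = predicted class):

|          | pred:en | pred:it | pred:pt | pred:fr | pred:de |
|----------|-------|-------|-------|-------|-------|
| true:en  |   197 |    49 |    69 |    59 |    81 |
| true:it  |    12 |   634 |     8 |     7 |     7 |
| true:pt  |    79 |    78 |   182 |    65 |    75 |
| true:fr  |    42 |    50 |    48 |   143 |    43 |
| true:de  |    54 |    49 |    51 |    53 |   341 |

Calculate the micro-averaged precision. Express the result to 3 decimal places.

0.605

Micro-averaging pools counts across classes: ΣTP=1497, ΣFP=979, ΣFN=979.
Micro-precision = TP/(TP+FP) on pooled counts = 0.605 (equals overall accuracy in single-label multiclass).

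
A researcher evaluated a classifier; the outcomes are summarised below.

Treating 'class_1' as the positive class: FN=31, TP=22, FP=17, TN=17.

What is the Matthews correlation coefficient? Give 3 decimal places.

MCC = (TP·TN − FP·FN) / √((TP+FP)(TP+FN)(TN+FP)(TN+FN))
Numerator = 22·17 − 17·31 = -153
Denominator = √(39·53·34·48) = √3373344 = 1836.6665
MCC = -153 / 1836.6665 = -0.083

-0.083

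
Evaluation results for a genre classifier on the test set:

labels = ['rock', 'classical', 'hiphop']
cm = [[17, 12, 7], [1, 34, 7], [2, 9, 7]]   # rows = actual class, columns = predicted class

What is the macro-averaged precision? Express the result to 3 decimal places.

Per-class precision (TP/(TP+FP)):
  rock: TP=17, FP=1+2=3 → 17/20 = 0.8500
  classical: TP=34, FP=12+9=21 → 34/55 = 0.6182
  hiphop: TP=7, FP=7+7=14 → 7/21 = 0.3333
Macro-precision = mean = (0.8500 + 0.6182 + 0.3333) / 3 = 0.601

0.601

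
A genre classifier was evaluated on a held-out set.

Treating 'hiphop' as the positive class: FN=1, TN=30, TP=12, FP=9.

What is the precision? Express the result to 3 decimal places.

Precision = TP/(TP+FP) = 12/(12+9) = 12/21 = 0.571

0.571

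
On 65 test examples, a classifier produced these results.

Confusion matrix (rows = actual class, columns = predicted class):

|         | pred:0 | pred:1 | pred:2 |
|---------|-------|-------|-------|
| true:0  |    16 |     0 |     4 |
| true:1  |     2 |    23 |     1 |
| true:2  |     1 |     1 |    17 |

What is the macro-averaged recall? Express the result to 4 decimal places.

Per-class recall (TP/(TP+FN)):
  0: TP=16, FN=0+4=4 → 16/20 = 0.80000
  1: TP=23, FN=2+1=3 → 23/26 = 0.88462
  2: TP=17, FN=1+1=2 → 17/19 = 0.89474
Macro-recall = mean = (0.80000 + 0.88462 + 0.89474) / 3 = 0.8598

0.8598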